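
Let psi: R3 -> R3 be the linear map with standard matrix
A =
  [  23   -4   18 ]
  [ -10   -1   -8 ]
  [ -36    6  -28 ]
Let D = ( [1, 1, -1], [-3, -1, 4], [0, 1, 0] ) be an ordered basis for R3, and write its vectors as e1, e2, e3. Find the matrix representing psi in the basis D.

With P the matrix whose columns are e1, ..., e3, [psi]_D = P^(-1) A P.
Column by column: psi(e1) = A e1 = [1, -3, -2]; its D-coordinates [-2, -1, -2] give column 1.
Continuing for each basis vector yields [psi]_D = [[-2, -2, 2], [-1, -3, 2], [-2, -2, -1]].

[[-2, -2, 2], [-1, -3, 2], [-2, -2, -1]]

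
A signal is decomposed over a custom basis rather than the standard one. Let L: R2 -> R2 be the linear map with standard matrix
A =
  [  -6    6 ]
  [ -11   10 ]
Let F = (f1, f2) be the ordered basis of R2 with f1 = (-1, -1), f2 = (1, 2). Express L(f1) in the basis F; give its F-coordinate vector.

Column 1 of [L]_F is the F-coordinate vector of L(f1).
In standard coordinates L(f1) = A f1 = (0, 1).
Converting to F: (0, 1) = f1 + f2, so the coordinate vector is (1, 1).

(1, 1)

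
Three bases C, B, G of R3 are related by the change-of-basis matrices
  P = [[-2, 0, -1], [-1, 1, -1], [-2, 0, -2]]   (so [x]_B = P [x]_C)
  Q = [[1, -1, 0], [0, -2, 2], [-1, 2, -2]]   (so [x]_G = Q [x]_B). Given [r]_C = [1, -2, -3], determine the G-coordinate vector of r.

First [r]_B = P [r]_C = [1, 0, 4].
Then [r]_G = Q [r]_B = [1, 8, -9].

[1, 8, -9]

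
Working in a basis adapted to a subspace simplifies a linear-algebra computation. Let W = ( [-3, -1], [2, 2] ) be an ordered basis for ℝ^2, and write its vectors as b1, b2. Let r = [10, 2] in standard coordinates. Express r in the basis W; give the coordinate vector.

[-4, -1]

[r]_W is the unique c with M c = r, where M has columns b1, b2.
System: -3c_1 + 2c_2 = 10, -c_1 + 2c_2 = 2; solving gives c_1 = -4, c_2 = -1.
Check: -4b1 - b2 = [10, 2].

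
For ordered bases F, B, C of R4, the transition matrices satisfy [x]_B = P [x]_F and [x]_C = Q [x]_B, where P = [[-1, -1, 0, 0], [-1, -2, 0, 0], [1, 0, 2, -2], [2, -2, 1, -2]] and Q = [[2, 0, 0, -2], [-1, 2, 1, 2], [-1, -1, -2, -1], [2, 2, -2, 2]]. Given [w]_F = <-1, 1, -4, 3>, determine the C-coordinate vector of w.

First [w]_B = P [w]_F = <0, -1, -15, -14>.
Then [w]_C = Q [w]_B = <28, -45, 45, 0>.

<28, -45, 45, 0>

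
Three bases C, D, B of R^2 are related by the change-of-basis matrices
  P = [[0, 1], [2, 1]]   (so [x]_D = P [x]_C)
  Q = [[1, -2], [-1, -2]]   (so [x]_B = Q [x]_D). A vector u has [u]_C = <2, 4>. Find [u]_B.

<-12, -20>

First [u]_D = P [u]_C = <4, 8>.
Then [u]_B = Q [u]_D = <-12, -20>.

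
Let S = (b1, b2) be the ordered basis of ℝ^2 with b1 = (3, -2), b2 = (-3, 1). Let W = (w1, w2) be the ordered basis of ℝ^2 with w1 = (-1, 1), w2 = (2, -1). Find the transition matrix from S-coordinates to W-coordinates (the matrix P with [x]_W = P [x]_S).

Let M have columns bj and N have columns wj. Then for every x, N [x]_W = x = M [x]_S, so P = N^(-1) M.
Since det N = -1, N^(-1) has integer entries; multiplying gives P = [[-1, -1], [1, -2]].

[[-1, -1], [1, -2]]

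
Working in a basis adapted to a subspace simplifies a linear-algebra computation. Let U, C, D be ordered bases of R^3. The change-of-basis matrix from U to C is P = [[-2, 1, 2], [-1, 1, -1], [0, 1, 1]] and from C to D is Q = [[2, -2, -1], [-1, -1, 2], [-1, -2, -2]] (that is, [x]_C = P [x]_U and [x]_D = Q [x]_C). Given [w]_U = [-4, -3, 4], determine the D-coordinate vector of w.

Apply P to get C-coordinates [13, -3, 1], then Q to get D-coordinates.
The result is [w]_D = [31, -8, -9].

[31, -8, -9]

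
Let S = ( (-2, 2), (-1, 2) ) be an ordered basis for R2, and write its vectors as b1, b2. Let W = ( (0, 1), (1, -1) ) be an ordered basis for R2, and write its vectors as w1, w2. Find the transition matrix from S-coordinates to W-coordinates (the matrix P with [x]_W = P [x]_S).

[[0, 1], [-2, -1]]

Let M have columns bj and N have columns wj. Then for every x, N [x]_W = x = M [x]_S, so P = N^(-1) M.
Since det N = -1, N^(-1) has integer entries; multiplying gives P = [[0, 1], [-2, -1]].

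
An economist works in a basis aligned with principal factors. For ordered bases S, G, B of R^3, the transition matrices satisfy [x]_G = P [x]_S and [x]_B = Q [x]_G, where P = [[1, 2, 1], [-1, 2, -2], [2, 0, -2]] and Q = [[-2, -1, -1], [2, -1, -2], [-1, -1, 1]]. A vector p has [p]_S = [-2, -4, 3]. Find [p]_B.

Apply P to get G-coordinates [-7, -12, -10], then Q to get B-coordinates.
The result is [p]_B = [36, 18, 9].

[36, 18, 9]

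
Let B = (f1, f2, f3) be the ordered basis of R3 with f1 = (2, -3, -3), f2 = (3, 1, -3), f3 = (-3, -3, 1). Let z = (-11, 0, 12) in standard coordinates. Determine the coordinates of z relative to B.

Write z = c_1 f1 + ... + c_3 f3 and solve for the c_i.
Gaussian elimination on [M | z] yields c = (-1, -3, 0).
Check: -f1 - 3f2 + 0·f3 = (-11, 0, 12).

(-1, -3, 0)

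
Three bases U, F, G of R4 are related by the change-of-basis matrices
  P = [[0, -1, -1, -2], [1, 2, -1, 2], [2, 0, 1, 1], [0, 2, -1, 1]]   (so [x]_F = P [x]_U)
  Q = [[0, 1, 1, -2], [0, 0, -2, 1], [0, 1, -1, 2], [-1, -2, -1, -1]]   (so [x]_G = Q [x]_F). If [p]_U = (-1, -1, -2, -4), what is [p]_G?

(-9, 12, -9, 19)

First [p]_F = P [p]_U = (11, -9, -8, -4).
Then [p]_G = Q [p]_F = (-9, 12, -9, 19).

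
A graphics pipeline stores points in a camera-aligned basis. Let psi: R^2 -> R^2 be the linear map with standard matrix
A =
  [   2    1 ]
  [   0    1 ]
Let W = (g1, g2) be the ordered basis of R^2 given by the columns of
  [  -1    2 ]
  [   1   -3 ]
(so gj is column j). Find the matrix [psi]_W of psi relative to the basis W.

The j-th column of [psi]_W is [psi(gj)]_W.
psi(g1) = A g1 = (-1, 1) = g1 + 0·g2, so column 1 is (1, 0).
Repeating for g2 and assembling the columns gives [[1, 3], [0, 2]].

[[1, 3], [0, 2]]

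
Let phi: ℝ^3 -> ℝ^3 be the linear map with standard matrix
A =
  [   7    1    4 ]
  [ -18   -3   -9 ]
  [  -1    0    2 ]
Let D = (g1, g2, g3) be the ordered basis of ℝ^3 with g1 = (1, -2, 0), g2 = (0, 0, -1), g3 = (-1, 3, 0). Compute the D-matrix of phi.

[[3, -3, -3], [1, 2, -1], [-2, 1, 1]]

With P the matrix whose columns are g1, ..., g3, [phi]_D = P^(-1) A P.
Column by column: phi(g1) = A g1 = (5, -12, -1); its D-coordinates (3, 1, -2) give column 1.
Continuing for each basis vector yields [phi]_D = [[3, -3, -3], [1, 2, -1], [-2, 1, 1]].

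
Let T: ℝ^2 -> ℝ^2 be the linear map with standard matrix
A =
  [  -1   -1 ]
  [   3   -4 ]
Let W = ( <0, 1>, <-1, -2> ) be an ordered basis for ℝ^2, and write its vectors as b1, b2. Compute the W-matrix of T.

The j-th column of [T]_W is [T(bj)]_W.
T(b1) = A b1 = <-1, -4> = -2b1 + b2, so column 1 is <-2, 1>.
Repeating for b2 and assembling the columns gives [[-2, -1], [1, -3]].

[[-2, -1], [1, -3]]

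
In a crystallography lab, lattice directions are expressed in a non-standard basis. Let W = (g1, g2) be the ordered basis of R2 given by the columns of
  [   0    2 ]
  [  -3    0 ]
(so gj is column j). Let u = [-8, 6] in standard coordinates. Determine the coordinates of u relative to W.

[-2, -4]

We seek scalars with c_1 g1 + c_2 g2 = u; equivalently solve M c = u where the columns of M are g1, g2.
System: 0c_1 + 2c_2 = -8, -3c_1 + 0c_2 = 6; solving gives c_1 = -2, c_2 = -4.
Check: -2g1 - 4g2 = [-8, 6].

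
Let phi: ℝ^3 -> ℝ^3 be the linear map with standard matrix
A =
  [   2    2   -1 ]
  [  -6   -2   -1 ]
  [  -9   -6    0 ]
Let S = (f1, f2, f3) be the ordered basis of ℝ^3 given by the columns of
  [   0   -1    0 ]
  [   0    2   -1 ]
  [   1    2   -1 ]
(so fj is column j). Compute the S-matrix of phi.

[[1, -3, 3], [1, 0, 1], [3, 0, -1]]

The j-th column of [phi]_S is [phi(fj)]_S.
phi(f1) = A f1 = (-1, -1, 0) = f1 + f2 + 3f3, so column 1 is (1, 1, 3).
Repeating for f2, f3 and assembling the columns gives [[1, -3, 3], [1, 0, 1], [3, 0, -1]].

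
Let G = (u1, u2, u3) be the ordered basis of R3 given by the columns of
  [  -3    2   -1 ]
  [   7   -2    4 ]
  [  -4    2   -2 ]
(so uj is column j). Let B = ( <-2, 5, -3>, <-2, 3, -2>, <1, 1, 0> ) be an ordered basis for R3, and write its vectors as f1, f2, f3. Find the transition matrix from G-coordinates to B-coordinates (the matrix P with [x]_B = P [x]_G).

[[0, -2, 0], [2, 2, 1], [1, 2, 1]]

Column j of P is [uj]_B, since P maps G-coordinates to B-coordinates.
Expressing u1 in B: u1 = 0·f1 + 2f2 + f3, so column 1 of P is <0, 2, 1>.
Doing the same for each uj gives P = [[0, -2, 0], [2, 2, 1], [1, 2, 1]].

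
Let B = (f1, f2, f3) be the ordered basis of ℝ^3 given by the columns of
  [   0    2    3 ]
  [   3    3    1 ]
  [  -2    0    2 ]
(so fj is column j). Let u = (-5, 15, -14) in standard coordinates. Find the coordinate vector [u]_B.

(4, 2, -3)

We seek scalars with c_1 f1 + ... + c_3 f3 = u; equivalently solve M c = u where the columns of M are f1, ..., f3.
Gaussian elimination on [M | u] yields c = (4, 2, -3).
Check: 4f1 + 2f2 - 3f3 = (-5, 15, -14).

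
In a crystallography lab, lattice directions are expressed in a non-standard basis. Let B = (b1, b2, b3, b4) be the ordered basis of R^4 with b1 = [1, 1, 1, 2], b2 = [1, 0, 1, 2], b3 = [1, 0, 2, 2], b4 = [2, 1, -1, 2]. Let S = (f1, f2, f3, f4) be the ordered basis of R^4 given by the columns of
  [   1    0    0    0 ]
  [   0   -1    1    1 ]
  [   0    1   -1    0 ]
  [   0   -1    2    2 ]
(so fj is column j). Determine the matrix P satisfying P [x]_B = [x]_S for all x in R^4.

Let M have columns bj and N have columns fj. Then for every x, N [x]_S = x = M [x]_B, so P = N^(-1) M.
Since det N = 1, N^(-1) has integer entries; multiplying gives P = [[1, 1, 1, 2], [0, 2, 2, 0], [-1, 1, 0, 1], [2, 1, 2, 0]].

[[1, 1, 1, 2], [0, 2, 2, 0], [-1, 1, 0, 1], [2, 1, 2, 0]]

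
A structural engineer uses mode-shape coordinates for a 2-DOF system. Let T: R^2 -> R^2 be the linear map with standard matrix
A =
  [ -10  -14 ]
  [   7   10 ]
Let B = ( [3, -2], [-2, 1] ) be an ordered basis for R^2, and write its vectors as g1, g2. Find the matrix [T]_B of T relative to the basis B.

[[0, 2], [1, 0]]

With P the matrix whose columns are g1, g2, [T]_B = P^(-1) A P.
Column by column: T(g1) = A g1 = [-2, 1]; its B-coordinates [0, 1] give column 1.
Continuing for each basis vector yields [T]_B = [[0, 2], [1, 0]].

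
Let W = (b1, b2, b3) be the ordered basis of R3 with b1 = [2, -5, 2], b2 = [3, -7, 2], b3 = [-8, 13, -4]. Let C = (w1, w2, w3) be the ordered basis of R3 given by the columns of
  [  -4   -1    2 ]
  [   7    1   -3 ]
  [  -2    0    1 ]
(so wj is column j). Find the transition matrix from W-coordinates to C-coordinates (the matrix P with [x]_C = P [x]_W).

[[-1, -2, 1], [2, 1, 0], [0, -2, -2]]

Take x = bj: its W-coordinates are the j-th standard unit vector, so P e_j — column j of P — equals [bj]_C.
b1 = -w1 + 2w2 + 0·w3, giving column 1 = [-1, 2, 0]; repeating for each j gives P = [[-1, -2, 1], [2, 1, 0], [0, -2, -2]].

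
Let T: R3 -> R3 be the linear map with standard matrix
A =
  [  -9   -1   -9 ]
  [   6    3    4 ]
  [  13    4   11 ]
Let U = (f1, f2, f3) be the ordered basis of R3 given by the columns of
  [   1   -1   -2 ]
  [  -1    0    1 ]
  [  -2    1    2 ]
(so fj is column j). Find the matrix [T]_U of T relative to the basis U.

[[3, 2, 1], [-3, 2, 2], [-2, 0, 0]]

The j-th column of [T]_U is [T(fj)]_U.
T(f1) = A f1 = <10, -5, -13> = 3f1 - 3f2 - 2f3, so column 1 is <3, -3, -2>.
Repeating for f2, f3 and assembling the columns gives [[3, 2, 1], [-3, 2, 2], [-2, 0, 0]].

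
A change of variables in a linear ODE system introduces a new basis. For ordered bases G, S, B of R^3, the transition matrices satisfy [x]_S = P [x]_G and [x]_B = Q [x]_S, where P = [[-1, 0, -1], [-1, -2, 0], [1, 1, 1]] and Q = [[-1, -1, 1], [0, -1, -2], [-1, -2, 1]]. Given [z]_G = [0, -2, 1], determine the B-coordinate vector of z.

Apply P to get S-coordinates [-1, 4, -1], then Q to get B-coordinates.
The result is [z]_B = [-4, -2, -8].

[-4, -2, -8]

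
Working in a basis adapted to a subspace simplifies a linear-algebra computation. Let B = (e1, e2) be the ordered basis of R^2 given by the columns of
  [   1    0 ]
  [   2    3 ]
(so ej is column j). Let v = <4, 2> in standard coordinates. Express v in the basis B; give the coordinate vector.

We seek scalars with c_1 e1 + c_2 e2 = v; equivalently solve M c = v where the columns of M are e1, e2.
System: c_1 + 0c_2 = 4, 2c_1 + 3c_2 = 2; solving gives c_1 = 4, c_2 = -2.
Check: 4e1 - 2e2 = <4, 2>.

<4, -2>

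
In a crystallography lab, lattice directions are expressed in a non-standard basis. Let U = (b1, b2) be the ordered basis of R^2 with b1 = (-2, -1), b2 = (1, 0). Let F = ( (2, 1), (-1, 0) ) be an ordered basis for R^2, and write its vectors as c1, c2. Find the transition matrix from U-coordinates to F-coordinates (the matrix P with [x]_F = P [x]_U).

Column j of P is [bj]_F, since P maps U-coordinates to F-coordinates.
Expressing b1 in F: b1 = -c1 + 0·c2, so column 1 of P is (-1, 0).
Doing the same for each bj gives P = [[-1, 0], [0, -1]].

[[-1, 0], [0, -1]]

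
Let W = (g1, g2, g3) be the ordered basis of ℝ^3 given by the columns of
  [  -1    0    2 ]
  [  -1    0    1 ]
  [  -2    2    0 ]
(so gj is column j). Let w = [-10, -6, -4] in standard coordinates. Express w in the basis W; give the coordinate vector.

[w]_W is the unique c with M c = w, where M has columns g1, ..., g3.
Row-reducing the augmented matrix [M | w] gives c = (2, 0, -4).
Check: 2g1 + 0·g2 - 4g3 = [-10, -6, -4].

[2, 0, -4]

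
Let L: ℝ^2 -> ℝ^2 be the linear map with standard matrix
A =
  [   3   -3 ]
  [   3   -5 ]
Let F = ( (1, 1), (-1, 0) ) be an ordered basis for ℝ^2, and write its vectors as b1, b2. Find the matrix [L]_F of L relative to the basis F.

Let P have columns b1, b2. Then [L]_F = P^(-1) A P.
Here det P = 1, so P^(-1) is integer; computing A P first and then P^(-1)(A P) gives [[-2, -3], [-2, 0]].

[[-2, -3], [-2, 0]]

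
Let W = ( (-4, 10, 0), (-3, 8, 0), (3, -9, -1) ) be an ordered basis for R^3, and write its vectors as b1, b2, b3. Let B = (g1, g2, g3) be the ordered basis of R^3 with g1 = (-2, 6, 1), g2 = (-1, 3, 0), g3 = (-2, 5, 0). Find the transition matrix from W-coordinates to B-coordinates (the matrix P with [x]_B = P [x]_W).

Column j of P is [bj]_B, since P maps W-coordinates to B-coordinates.
Expressing b1 in B: b1 = 0·g1 + 0·g2 + 2g3, so column 1 of P is (0, 0, 2).
Doing the same for each bj gives P = [[0, 0, -1], [0, 1, -1], [2, 1, 0]].

[[0, 0, -1], [0, 1, -1], [2, 1, 0]]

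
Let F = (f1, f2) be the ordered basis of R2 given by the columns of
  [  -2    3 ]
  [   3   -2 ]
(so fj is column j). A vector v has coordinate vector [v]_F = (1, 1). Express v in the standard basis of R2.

By definition v = f1 + f2.
Summing componentwise gives (1, 1).

(1, 1)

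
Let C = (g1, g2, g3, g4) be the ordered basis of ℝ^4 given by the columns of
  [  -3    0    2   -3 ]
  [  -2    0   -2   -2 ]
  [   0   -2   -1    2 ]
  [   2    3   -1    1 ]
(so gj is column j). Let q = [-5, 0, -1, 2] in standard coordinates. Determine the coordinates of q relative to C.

[3, -1, -1, -2]

Write q = c_1 g1 + ... + c_4 g4 and solve for the c_i.
Solving this 4x4 system gives c = (3, -1, -1, -2).
Check: 3g1 - g2 - g3 - 2g4 = [-5, 0, -1, 2].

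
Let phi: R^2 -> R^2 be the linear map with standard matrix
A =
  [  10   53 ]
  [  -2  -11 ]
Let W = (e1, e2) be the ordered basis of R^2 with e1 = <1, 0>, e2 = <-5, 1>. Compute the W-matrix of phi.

[[0, -2], [-2, -1]]

With P the matrix whose columns are e1, e2, [phi]_W = P^(-1) A P.
Column by column: phi(e1) = A e1 = <10, -2>; its W-coordinates <0, -2> give column 1.
Continuing for each basis vector yields [phi]_W = [[0, -2], [-2, -1]].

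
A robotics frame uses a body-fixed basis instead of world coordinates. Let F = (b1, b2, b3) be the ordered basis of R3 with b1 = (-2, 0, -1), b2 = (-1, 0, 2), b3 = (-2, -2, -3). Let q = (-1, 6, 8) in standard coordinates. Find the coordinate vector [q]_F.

Write q = c_1 b1 + ... + c_3 b3 and solve for the c_i.
Solving this 3x3 system gives c = (3, 1, -3).
Check: 3b1 + b2 - 3b3 = (-1, 6, 8).

(3, 1, -3)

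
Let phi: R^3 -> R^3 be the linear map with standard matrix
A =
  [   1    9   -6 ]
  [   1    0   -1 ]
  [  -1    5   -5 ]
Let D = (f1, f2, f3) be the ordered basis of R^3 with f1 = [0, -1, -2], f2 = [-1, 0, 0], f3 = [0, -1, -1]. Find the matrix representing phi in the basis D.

[[-3, -2, 1], [-3, 1, 3], [1, 3, -2]]

With P the matrix whose columns are f1, ..., f3, [phi]_D = P^(-1) A P.
Column by column: phi(f1) = A f1 = [3, 2, 5]; its D-coordinates [-3, -3, 1] give column 1.
Continuing for each basis vector yields [phi]_D = [[-3, -2, 1], [-3, 1, 3], [1, 3, -2]].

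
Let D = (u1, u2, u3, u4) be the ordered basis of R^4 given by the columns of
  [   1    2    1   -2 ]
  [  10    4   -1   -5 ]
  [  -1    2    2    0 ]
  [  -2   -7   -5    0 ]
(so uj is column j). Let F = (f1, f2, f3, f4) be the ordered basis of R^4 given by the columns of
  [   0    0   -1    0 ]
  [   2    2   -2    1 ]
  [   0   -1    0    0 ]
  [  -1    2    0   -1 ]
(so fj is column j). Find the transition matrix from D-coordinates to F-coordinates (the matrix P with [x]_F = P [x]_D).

[[2, 1, 0, -1], [1, -2, -2, 0], [-1, -2, -1, 2], [2, 2, 1, 1]]

Let M have columns uj and N have columns fj. Then for every x, N [x]_F = x = M [x]_D, so P = N^(-1) M.
Since det N = -1, N^(-1) has integer entries; multiplying gives P = [[2, 1, 0, -1], [1, -2, -2, 0], [-1, -2, -1, 2], [2, 2, 1, 1]].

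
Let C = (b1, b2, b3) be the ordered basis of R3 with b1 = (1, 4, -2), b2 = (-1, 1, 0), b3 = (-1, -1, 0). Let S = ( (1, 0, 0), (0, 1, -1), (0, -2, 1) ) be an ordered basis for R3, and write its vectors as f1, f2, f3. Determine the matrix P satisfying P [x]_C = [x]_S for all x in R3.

[[1, -1, -1], [0, -1, 1], [-2, -1, 1]]

Take x = bj: its C-coordinates are the j-th standard unit vector, so P e_j — column j of P — equals [bj]_S.
b1 = f1 + 0·f2 - 2f3, giving column 1 = (1, 0, -2); repeating for each j gives P = [[1, -1, -1], [0, -1, 1], [-2, -1, 1]].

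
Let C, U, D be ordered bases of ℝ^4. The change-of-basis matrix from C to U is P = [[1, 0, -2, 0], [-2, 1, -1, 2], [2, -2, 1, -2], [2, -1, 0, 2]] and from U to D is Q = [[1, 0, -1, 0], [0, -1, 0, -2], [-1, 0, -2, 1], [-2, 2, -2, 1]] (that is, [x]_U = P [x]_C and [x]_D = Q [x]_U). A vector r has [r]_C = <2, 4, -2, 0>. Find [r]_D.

Composing the changes, [r]_D = Q P [r]_C.
Q P = [[-1, 2, -3, 2], [-2, 1, 1, -6], [-3, 3, 0, 6], [-8, 5, 0, 10]]; applying this to <2, 4, -2, 0> gives <12, -2, 6, 4>.

<12, -2, 6, 4>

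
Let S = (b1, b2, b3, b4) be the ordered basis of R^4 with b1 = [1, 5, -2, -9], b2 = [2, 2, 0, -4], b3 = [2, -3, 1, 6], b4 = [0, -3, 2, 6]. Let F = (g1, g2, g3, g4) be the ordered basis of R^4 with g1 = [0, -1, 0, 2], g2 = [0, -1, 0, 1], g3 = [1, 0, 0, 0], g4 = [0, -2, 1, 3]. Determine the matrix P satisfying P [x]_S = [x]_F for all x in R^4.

Let M have columns bj and N have columns gj. Then for every x, N [x]_F = x = M [x]_S, so P = N^(-1) M.
Since det N = -1, N^(-1) has integer entries; multiplying gives P = [[-2, -2, 2, 1], [1, 0, -1, -2], [1, 2, 2, 0], [-2, 0, 1, 2]].

[[-2, -2, 2, 1], [1, 0, -1, -2], [1, 2, 2, 0], [-2, 0, 1, 2]]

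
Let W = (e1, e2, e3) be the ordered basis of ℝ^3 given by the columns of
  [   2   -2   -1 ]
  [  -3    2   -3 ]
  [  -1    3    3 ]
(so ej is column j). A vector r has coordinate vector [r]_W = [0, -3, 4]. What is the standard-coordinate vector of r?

r = M [r]_W, where M has columns e1, ..., e3.
Carrying out the matrix-vector product, r = [2, -18, 3].

[2, -18, 3]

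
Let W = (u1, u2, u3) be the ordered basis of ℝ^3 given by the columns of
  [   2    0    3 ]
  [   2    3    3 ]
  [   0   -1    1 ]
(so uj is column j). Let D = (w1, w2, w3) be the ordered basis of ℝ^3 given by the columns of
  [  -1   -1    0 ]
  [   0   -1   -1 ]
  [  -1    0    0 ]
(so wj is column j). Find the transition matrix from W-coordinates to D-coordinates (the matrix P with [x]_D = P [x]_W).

[[0, 1, -1], [-2, -1, -2], [0, -2, -1]]

Let M have columns uj and N have columns wj. Then for every x, N [x]_D = x = M [x]_W, so P = N^(-1) M.
Since det N = -1, N^(-1) has integer entries; multiplying gives P = [[0, 1, -1], [-2, -1, -2], [0, -2, -1]].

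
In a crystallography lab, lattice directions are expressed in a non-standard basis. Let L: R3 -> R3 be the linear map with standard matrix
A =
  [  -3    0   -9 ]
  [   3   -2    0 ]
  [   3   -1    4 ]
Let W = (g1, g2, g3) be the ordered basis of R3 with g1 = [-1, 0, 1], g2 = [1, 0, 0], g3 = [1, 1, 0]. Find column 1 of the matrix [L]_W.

Column 1 of [L]_W is the W-coordinate vector of L(g1).
In standard coordinates L(g1) = A g1 = [-6, -3, 1].
Converting to W: [-6, -3, 1] = g1 - 2g2 - 3g3, so the coordinate vector is [1, -2, -3].

[1, -2, -3]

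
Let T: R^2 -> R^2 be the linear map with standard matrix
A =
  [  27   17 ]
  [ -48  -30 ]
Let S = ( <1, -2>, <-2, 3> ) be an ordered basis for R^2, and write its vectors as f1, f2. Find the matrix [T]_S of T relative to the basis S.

[[-3, -3], [2, 0]]

With P the matrix whose columns are f1, f2, [T]_S = P^(-1) A P.
Column by column: T(f1) = A f1 = <-7, 12>; its S-coordinates <-3, 2> give column 1.
Continuing for each basis vector yields [T]_S = [[-3, -3], [2, 0]].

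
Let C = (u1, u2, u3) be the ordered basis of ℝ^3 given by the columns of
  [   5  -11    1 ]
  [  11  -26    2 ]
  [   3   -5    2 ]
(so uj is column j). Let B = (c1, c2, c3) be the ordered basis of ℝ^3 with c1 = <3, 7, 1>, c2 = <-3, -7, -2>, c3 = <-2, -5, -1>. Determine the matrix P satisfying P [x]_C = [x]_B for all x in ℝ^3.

[[1, -2, -1], [-2, 1, -2], [2, 1, 1]]

Take x = uj: its C-coordinates are the j-th standard unit vector, so P e_j — column j of P — equals [uj]_B.
u1 = c1 - 2c2 + 2c3, giving column 1 = <1, -2, 2>; repeating for each j gives P = [[1, -2, -1], [-2, 1, -2], [2, 1, 1]].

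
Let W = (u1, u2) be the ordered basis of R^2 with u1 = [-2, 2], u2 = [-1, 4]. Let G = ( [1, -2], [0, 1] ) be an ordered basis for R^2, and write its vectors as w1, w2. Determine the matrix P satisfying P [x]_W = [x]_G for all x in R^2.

Let M have columns uj and N have columns wj. Then for every x, N [x]_G = x = M [x]_W, so P = N^(-1) M.
Since det N = 1, N^(-1) has integer entries; multiplying gives P = [[-2, -1], [-2, 2]].

[[-2, -1], [-2, 2]]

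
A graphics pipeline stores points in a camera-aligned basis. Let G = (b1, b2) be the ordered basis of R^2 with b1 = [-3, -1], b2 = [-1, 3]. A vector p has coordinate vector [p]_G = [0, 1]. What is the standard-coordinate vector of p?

[-1, 3]

The coordinates say p = 0·b1 + b2; adding the scaled basis vectors gives [-1, 3].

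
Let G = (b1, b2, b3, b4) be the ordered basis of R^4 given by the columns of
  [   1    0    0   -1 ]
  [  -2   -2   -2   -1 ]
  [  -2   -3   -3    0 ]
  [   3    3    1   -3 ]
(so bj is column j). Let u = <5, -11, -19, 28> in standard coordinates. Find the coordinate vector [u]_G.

<2, 4, 1, -3>

[u]_G is the unique c with M c = u, where M has columns b1, ..., b4.
Row-reducing the augmented matrix [M | u] gives c = (2, 4, 1, -3).
Check: 2b1 + 4b2 + b3 - 3b4 = <5, -11, -19, 28>.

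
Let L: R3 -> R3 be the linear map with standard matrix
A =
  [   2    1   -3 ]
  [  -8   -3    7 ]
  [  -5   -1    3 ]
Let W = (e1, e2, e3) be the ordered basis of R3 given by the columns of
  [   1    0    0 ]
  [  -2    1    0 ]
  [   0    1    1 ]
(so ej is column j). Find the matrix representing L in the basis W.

With P the matrix whose columns are e1, ..., e3, [L]_W = P^(-1) A P.
Column by column: L(e1) = A e1 = <0, -2, -3>; its W-coordinates <0, -2, -1> give column 1.
Continuing for each basis vector yields [L]_W = [[0, -2, -3], [-2, 0, 1], [-1, 2, 2]].

[[0, -2, -3], [-2, 0, 1], [-1, 2, 2]]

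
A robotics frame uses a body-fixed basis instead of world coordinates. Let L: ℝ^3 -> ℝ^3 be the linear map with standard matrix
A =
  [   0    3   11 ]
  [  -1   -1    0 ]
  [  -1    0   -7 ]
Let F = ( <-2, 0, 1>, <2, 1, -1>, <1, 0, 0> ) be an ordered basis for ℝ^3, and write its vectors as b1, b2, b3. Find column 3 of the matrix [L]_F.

Column 3 of [L]_F is the F-coordinate vector of L(b3).
In standard coordinates L(b3) = A b3 = <0, -1, -1>.
Converting to F: <0, -1, -1> = -2b1 - b2 - 2b3, so the coordinate vector is <-2, -1, -2>.

<-2, -1, -2>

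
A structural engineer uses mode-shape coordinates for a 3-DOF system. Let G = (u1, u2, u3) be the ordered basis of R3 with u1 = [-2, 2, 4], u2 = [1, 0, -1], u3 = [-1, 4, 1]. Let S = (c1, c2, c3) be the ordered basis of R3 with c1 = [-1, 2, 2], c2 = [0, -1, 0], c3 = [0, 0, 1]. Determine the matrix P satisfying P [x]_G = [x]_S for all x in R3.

Take x = uj: its G-coordinates are the j-th standard unit vector, so P e_j — column j of P — equals [uj]_S.
u1 = 2c1 + 2c2 + 0·c3, giving column 1 = [2, 2, 0]; repeating for each j gives P = [[2, -1, 1], [2, -2, -2], [0, 1, -1]].

[[2, -1, 1], [2, -2, -2], [0, 1, -1]]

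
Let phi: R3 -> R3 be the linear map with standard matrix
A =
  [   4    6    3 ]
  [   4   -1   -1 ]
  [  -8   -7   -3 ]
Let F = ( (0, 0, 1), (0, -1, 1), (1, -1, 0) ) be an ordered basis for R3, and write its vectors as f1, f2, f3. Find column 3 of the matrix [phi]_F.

(2, -3, -2)

Compute phi(f3) = A f3 = (-2, 5, -1) in standard coordinates.
Then write this in F-coordinates: solve for y in y_1 f1 + ... + y_3 f3 = (-2, 5, -1).
This gives y = (2, -3, -2), which is column 3 of [phi]_F.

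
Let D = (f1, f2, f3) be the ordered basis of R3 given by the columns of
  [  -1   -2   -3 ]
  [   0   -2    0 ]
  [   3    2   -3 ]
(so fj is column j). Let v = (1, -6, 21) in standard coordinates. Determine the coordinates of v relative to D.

Write v = c_1 f1 + ... + c_3 f3 and solve for the c_i.
Gaussian elimination on [M | v] yields c = (2, 3, -3).
Check: 2f1 + 3f2 - 3f3 = (1, -6, 21).

(2, 3, -3)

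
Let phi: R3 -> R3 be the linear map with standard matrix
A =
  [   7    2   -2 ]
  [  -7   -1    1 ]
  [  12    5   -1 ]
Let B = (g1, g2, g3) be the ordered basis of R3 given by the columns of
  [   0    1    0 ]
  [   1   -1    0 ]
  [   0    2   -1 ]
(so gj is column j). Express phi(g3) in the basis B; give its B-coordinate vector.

(1, 2, 3)

Column 3 of [phi]_B is the B-coordinate vector of phi(g3).
In standard coordinates phi(g3) = A g3 = (2, -1, 1).
Converting to B: (2, -1, 1) = g1 + 2g2 + 3g3, so the coordinate vector is (1, 2, 3).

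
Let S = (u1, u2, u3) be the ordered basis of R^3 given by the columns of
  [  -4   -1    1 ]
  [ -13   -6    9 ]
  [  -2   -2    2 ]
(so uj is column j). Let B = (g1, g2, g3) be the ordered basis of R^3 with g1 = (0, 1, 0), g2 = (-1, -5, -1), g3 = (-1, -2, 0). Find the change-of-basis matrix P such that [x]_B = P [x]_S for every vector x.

Take x = uj: its S-coordinates are the j-th standard unit vector, so P e_j — column j of P — equals [uj]_B.
u1 = g1 + 2g2 + 2g3, giving column 1 = (1, 2, 2); repeating for each j gives P = [[1, 2, 1], [2, 2, -2], [2, -1, 1]].

[[1, 2, 1], [2, 2, -2], [2, -1, 1]]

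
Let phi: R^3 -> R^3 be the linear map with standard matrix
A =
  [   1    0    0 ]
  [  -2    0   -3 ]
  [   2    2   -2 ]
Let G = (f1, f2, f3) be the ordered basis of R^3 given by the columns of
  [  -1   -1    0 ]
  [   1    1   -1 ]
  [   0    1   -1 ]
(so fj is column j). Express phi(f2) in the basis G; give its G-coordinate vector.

Compute phi(f2) = A f2 = <-1, -1, -2> in standard coordinates.
Then write this in G-coordinates: solve for y in y_1 f1 + ... + y_3 f3 = <-1, -1, -2>.
This gives y = <1, 0, 2>, which is column 2 of [phi]_G.

<1, 0, 2>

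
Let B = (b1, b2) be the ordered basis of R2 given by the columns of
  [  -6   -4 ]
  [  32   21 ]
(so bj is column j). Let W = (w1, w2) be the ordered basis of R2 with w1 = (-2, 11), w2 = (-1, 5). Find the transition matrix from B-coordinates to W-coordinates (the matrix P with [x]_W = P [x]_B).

[[2, 1], [2, 2]]

Column j of P is [bj]_W, since P maps B-coordinates to W-coordinates.
Expressing b1 in W: b1 = 2w1 + 2w2, so column 1 of P is (2, 2).
Doing the same for each bj gives P = [[2, 1], [2, 2]].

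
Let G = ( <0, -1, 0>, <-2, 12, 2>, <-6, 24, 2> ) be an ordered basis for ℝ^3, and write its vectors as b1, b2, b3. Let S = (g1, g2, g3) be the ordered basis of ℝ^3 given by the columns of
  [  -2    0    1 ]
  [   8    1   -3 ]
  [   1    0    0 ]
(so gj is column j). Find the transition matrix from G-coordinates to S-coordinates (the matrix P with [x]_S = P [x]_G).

[[0, 2, 2], [-1, 2, 2], [0, 2, -2]]

Take x = bj: its G-coordinates are the j-th standard unit vector, so P e_j — column j of P — equals [bj]_S.
b1 = 0·g1 - g2 + 0·g3, giving column 1 = <0, -1, 0>; repeating for each j gives P = [[0, 2, 2], [-1, 2, 2], [0, 2, -2]].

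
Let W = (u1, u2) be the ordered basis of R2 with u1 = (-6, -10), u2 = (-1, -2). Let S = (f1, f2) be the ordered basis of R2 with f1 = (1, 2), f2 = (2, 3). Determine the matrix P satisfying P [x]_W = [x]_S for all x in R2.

Let M have columns uj and N have columns fj. Then for every x, N [x]_S = x = M [x]_W, so P = N^(-1) M.
Since det N = -1, N^(-1) has integer entries; multiplying gives P = [[-2, -1], [-2, 0]].

[[-2, -1], [-2, 0]]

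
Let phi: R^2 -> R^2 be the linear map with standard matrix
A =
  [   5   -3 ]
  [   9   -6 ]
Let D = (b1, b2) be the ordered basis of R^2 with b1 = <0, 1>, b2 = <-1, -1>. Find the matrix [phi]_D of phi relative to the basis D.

The j-th column of [phi]_D is [phi(bj)]_D.
phi(b1) = A b1 = <-3, -6> = -3b1 + 3b2, so column 1 is <-3, 3>.
Repeating for b2 and assembling the columns gives [[-3, -1], [3, 2]].

[[-3, -1], [3, 2]]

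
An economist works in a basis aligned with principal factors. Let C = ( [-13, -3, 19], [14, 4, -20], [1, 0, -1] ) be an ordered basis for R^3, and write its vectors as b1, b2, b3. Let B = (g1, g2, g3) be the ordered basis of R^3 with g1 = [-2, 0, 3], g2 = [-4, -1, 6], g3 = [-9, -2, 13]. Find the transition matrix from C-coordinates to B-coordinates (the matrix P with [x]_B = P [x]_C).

Take x = bj: its C-coordinates are the j-th standard unit vector, so P e_j — column j of P — equals [bj]_B.
b1 = 0·g1 + g2 + g3, giving column 1 = [0, 1, 1]; repeating for each j gives P = [[0, 2, 0], [1, 0, 2], [1, -2, -1]].

[[0, 2, 0], [1, 0, 2], [1, -2, -1]]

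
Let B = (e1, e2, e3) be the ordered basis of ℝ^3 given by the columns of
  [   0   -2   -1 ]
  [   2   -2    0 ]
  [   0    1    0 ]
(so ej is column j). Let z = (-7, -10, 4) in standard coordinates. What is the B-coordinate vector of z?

[z]_B is the unique c with M c = z, where M has columns e1, ..., e3.
Gaussian elimination on [M | z] yields c = (-1, 4, -1).
Check: -e1 + 4e2 - e3 = (-7, -10, 4).

(-1, 4, -1)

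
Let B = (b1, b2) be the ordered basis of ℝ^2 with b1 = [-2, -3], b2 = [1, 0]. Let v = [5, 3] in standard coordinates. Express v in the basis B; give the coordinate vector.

[-1, 3]

Write v = c_1 b1 + c_2 b2 and solve for the c_i.
System: -2c_1 + c_2 = 5, -3c_1 + 0c_2 = 3; solving gives c_1 = -1, c_2 = 3.
Check: -b1 + 3b2 = [5, 3].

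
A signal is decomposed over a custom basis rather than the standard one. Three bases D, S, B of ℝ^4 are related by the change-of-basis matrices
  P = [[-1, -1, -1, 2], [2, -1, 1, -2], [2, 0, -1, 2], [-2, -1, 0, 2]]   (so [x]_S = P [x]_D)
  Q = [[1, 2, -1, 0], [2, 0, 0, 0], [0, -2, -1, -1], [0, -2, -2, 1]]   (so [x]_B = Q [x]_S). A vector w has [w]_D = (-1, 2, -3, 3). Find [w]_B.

Composing the changes, [w]_B = Q P [w]_D.
Q P = [[1, -3, 2, -4], [-2, -2, -2, 4], [-4, 3, -1, 0], [-10, 1, 0, 2]]; applying this to (-1, 2, -3, 3) gives (-25, 16, 13, 18).

(-25, 16, 13, 18)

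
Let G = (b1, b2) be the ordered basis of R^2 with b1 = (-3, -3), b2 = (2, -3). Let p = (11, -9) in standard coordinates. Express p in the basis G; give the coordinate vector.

Write p = c_1 b1 + c_2 b2 and solve for the c_i.
System: -3c_1 + 2c_2 = 11, -3c_1 - 3c_2 = -9; solving gives c_1 = -1, c_2 = 4.
Check: -b1 + 4b2 = (11, -9).

(-1, 4)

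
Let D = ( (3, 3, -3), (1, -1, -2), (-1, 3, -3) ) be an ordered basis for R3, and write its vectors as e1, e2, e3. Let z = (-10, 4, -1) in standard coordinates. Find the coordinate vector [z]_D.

We seek scalars with c_1 e1 + ... + c_3 e3 = z; equivalently solve M c = z where the columns of M are e1, ..., e3.
Row-reducing the augmented matrix [M | z] gives c = (-2, -1, 3).
Check: -2e1 - e2 + 3e3 = (-10, 4, -1).

(-2, -1, 3)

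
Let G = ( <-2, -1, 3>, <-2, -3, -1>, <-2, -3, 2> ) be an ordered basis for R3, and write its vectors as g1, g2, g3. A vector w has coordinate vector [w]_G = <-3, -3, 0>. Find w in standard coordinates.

The coordinates say w = -3g1 - 3g2 + 0·g3; adding the scaled basis vectors gives <12, 12, -6>.

<12, 12, -6>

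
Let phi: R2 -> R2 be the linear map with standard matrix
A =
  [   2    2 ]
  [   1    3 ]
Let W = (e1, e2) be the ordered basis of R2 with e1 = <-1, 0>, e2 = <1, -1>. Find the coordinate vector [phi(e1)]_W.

Column 1 of [phi]_W is the W-coordinate vector of phi(e1).
In standard coordinates phi(e1) = A e1 = <-2, -1>.
Converting to W: <-2, -1> = 3e1 + e2, so the coordinate vector is <3, 1>.

<3, 1>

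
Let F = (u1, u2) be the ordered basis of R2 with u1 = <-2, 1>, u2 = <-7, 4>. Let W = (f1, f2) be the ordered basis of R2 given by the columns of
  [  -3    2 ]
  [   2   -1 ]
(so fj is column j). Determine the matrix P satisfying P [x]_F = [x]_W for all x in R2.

Column j of P is [uj]_W, since P maps F-coordinates to W-coordinates.
Expressing u1 in W: u1 = 0·f1 - f2, so column 1 of P is <0, -1>.
Doing the same for each uj gives P = [[0, 1], [-1, -2]].

[[0, 1], [-1, -2]]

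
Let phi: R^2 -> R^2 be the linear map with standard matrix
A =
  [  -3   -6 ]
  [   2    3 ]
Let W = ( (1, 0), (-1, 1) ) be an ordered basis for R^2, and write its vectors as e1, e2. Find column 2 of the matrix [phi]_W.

Column 2 of [phi]_W is the W-coordinate vector of phi(e2).
In standard coordinates phi(e2) = A e2 = (-3, 1).
Converting to W: (-3, 1) = -2e1 + e2, so the coordinate vector is (-2, 1).

(-2, 1)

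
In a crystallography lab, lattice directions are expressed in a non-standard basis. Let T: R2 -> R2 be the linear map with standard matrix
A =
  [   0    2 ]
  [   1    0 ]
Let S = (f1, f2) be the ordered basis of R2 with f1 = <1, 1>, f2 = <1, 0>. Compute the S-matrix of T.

With P the matrix whose columns are f1, f2, [T]_S = P^(-1) A P.
Column by column: T(f1) = A f1 = <2, 1>; its S-coordinates <1, 1> give column 1.
Continuing for each basis vector yields [T]_S = [[1, 1], [1, -1]].

[[1, 1], [1, -1]]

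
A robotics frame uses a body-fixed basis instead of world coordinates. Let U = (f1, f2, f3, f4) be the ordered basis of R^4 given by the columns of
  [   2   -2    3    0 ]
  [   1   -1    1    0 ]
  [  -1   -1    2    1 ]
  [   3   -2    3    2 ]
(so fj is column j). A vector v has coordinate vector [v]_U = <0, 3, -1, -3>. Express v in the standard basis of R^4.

By definition v = 0·f1 + 3f2 - f3 - 3f4.
Summing componentwise gives <-9, -4, -8, -15>.

<-9, -4, -8, -15>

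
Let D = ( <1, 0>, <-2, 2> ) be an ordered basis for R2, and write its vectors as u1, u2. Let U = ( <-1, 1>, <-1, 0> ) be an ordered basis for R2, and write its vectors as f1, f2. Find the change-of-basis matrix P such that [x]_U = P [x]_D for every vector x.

[[0, 2], [-1, 0]]

Take x = uj: its D-coordinates are the j-th standard unit vector, so P e_j — column j of P — equals [uj]_U.
u1 = 0·f1 - f2, giving column 1 = <0, -1>; repeating for each j gives P = [[0, 2], [-1, 0]].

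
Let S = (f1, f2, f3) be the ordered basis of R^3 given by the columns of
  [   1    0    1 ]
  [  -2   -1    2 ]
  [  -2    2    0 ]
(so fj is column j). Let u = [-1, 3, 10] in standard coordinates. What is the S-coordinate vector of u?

[-2, 3, 1]

We seek scalars with c_1 f1 + ... + c_3 f3 = u; equivalently solve M c = u where the columns of M are f1, ..., f3.
Solving this 3x3 system gives c = (-2, 3, 1).
Check: -2f1 + 3f2 + f3 = [-1, 3, 10].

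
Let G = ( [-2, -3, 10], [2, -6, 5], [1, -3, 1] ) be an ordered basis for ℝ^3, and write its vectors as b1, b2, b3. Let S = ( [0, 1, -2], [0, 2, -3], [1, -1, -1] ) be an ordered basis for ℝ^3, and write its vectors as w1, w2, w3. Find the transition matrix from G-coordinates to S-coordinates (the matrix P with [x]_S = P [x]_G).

Take x = bj: its G-coordinates are the j-th standard unit vector, so P e_j — column j of P — equals [bj]_S.
b1 = -w1 - 2w2 - 2w3, giving column 1 = [-1, -2, -2]; repeating for each j gives P = [[-1, -2, 2], [-2, -1, -2], [-2, 2, 1]].

[[-1, -2, 2], [-2, -1, -2], [-2, 2, 1]]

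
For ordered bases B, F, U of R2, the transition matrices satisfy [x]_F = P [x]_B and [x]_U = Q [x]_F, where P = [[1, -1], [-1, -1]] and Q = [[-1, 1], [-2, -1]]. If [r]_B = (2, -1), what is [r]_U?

Apply P to get F-coordinates (3, -1), then Q to get U-coordinates.
The result is [r]_U = (-4, -5).

(-4, -5)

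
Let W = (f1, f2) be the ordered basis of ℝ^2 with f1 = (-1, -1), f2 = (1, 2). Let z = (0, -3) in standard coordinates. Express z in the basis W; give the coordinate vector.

(-3, -3)

Write z = c_1 f1 + c_2 f2 and solve for the c_i.
System: -c_1 + c_2 = 0, -c_1 + 2c_2 = -3; solving gives c_1 = -3, c_2 = -3.
Check: -3f1 - 3f2 = (0, -3).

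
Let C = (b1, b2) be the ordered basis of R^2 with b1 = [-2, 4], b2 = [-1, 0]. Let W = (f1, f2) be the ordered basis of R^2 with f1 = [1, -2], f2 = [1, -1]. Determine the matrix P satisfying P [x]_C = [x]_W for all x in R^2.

[[-2, 1], [0, -2]]

Let M have columns bj and N have columns fj. Then for every x, N [x]_W = x = M [x]_C, so P = N^(-1) M.
Since det N = 1, N^(-1) has integer entries; multiplying gives P = [[-2, 1], [0, -2]].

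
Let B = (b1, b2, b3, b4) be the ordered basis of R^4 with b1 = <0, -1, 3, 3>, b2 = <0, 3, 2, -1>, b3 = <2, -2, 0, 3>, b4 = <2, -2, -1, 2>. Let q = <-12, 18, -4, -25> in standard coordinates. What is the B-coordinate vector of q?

[q]_B is the unique c with M c = q, where M has columns b1, ..., b4.
Row-reducing the augmented matrix [M | q] gives c = (-3, 1, -3, -3).
Check: -3b1 + b2 - 3b3 - 3b4 = <-12, 18, -4, -25>.

<-3, 1, -3, -3>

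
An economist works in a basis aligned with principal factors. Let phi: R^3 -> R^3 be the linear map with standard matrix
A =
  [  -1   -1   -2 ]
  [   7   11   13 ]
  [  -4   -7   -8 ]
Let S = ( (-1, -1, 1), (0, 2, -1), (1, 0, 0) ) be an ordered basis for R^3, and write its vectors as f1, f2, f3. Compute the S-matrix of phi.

[[1, -3, -1], [-2, 3, 3], [1, -3, -2]]

With P the matrix whose columns are f1, ..., f3, [phi]_S = P^(-1) A P.
Column by column: phi(f1) = A f1 = (0, -5, 3); its S-coordinates (1, -2, 1) give column 1.
Continuing for each basis vector yields [phi]_S = [[1, -3, -1], [-2, 3, 3], [1, -3, -2]].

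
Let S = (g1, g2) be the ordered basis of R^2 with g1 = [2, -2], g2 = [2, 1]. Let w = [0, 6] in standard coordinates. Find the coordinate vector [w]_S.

[-2, 2]

[w]_S is the unique c with M c = w, where M has columns g1, g2.
System: 2c_1 + 2c_2 = 0, -2c_1 + c_2 = 6; solving gives c_1 = -2, c_2 = 2.
Check: -2g1 + 2g2 = [0, 6].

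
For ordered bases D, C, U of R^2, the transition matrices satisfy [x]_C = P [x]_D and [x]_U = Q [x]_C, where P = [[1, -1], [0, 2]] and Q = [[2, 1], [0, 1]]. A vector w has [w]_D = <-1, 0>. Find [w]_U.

First [w]_C = P [w]_D = <-1, 0>.
Then [w]_U = Q [w]_C = <-2, 0>.

<-2, 0>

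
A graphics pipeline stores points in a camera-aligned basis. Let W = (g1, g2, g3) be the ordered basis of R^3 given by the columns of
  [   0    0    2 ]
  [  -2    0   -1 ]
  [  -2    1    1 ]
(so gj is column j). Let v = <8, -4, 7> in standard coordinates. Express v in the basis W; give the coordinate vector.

<0, 3, 4>

[v]_W is the unique c with M c = v, where M has columns g1, ..., g3.
Solving this 3x3 system gives c = (0, 3, 4).
Check: 0·g1 + 3g2 + 4g3 = <8, -4, 7>.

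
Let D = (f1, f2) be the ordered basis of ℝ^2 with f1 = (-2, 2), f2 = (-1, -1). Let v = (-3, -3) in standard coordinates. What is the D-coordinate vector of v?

[v]_D is the unique c with M c = v, where M has columns f1, f2.
System: -2c_1 - c_2 = -3, 2c_1 - c_2 = -3; solving gives c_1 = 0, c_2 = 3.
Check: 0·f1 + 3f2 = (-3, -3).

(0, 3)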